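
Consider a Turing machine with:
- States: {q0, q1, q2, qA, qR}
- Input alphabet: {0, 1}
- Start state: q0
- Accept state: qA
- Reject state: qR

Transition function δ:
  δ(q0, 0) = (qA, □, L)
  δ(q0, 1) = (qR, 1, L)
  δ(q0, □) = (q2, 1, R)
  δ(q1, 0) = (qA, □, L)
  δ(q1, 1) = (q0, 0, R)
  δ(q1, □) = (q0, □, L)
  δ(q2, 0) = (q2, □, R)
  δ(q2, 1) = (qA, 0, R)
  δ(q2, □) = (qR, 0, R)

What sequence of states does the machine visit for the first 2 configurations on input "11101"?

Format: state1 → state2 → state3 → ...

Execution trace:
Initial: [q0]11101
Step 1: δ(q0, 1) = (qR, 1, L) → [qR]□11101

The machine reaches the reject state qR and halts.

State sequence: q0 → qR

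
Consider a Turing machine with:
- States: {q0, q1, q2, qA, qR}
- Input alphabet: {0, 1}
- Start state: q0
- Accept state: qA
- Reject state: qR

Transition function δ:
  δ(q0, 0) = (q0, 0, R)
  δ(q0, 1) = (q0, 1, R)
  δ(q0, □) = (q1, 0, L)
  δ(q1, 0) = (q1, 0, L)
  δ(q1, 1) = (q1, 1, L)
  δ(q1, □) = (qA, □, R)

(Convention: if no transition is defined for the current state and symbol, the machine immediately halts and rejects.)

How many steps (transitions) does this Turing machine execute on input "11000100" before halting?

Execution trace:
Initial: [q0]11000100
Step 1: δ(q0, 1) = (q0, 1, R) → 1[q0]1000100
Step 2: δ(q0, 1) = (q0, 1, R) → 11[q0]000100
Step 3: δ(q0, 0) = (q0, 0, R) → 110[q0]00100
Step 4: δ(q0, 0) = (q0, 0, R) → 1100[q0]0100
Step 5: δ(q0, 0) = (q0, 0, R) → 11000[q0]100
Step 6: δ(q0, 1) = (q0, 1, R) → 110001[q0]00
Step 7: δ(q0, 0) = (q0, 0, R) → 1100010[q0]0
Step 8: δ(q0, 0) = (q0, 0, R) → 11000100[q0]□
Step 9: δ(q0, □) = (q1, 0, L) → 1100010[q1]00
Step 10: δ(q1, 0) = (q1, 0, L) → 110001[q1]000
Step 11: δ(q1, 0) = (q1, 0, L) → 11000[q1]1000
Step 12: δ(q1, 1) = (q1, 1, L) → 1100[q1]01000
Step 13: δ(q1, 0) = (q1, 0, L) → 110[q1]001000
Step 14: δ(q1, 0) = (q1, 0, L) → 11[q1]0001000
Step 15: δ(q1, 0) = (q1, 0, L) → 1[q1]10001000
Step 16: δ(q1, 1) = (q1, 1, L) → [q1]110001000
Step 17: δ(q1, 1) = (q1, 1, L) → [q1]□110001000
Step 18: δ(q1, □) = (qA, □, R) → □[qA]110001000

The machine reaches the accept state qA and halts.

The machine executed 18 steps before halting.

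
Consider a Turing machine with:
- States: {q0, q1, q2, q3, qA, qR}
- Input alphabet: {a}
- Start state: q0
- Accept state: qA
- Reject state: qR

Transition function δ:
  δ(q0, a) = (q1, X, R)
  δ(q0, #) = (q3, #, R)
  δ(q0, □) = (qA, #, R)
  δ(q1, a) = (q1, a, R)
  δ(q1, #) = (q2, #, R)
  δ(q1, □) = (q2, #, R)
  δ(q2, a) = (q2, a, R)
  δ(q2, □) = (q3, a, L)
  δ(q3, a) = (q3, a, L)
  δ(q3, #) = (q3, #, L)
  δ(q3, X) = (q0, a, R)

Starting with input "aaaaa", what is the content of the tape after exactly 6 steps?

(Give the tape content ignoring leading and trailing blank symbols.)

Execution trace:
Initial: [q0]aaaaa
Step 1: δ(q0, a) = (q1, X, R) → X[q1]aaaa
Step 2: δ(q1, a) = (q1, a, R) → Xa[q1]aaa
Step 3: δ(q1, a) = (q1, a, R) → Xaa[q1]aa
Step 4: δ(q1, a) = (q1, a, R) → Xaaa[q1]a
Step 5: δ(q1, a) = (q1, a, R) → Xaaaa[q1]□
Step 6: δ(q1, □) = (q2, #, R) → Xaaaa#[q2]□

After 6 steps, the tape (ignoring leading/trailing blanks) is: Xaaaa#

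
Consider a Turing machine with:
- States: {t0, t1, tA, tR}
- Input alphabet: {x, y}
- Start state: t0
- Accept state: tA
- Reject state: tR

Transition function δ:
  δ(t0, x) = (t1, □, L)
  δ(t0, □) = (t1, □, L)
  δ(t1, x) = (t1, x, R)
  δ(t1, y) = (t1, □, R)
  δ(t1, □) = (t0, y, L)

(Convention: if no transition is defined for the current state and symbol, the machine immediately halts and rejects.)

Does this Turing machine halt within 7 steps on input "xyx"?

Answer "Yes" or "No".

Execution trace:
Initial: [t0]xyx
Step 1: δ(t0, x) = (t1, □, L) → [t1]□□yx
Step 2: δ(t1, □) = (t0, y, L) → [t0]□y□yx
Step 3: δ(t0, □) = (t1, □, L) → [t1]□□y□yx
Step 4: δ(t1, □) = (t0, y, L) → [t0]□y□y□yx
Step 5: δ(t0, □) = (t1, □, L) → [t1]□□y□y□yx
Step 6: δ(t1, □) = (t0, y, L) → [t0]□y□y□y□yx
Step 7: δ(t0, □) = (t1, □, L) → [t1]□□y□y□y□yx

The machine has not reached a halting state after 7 steps.
The machine did not halt within the 7-step bound.

Answer: No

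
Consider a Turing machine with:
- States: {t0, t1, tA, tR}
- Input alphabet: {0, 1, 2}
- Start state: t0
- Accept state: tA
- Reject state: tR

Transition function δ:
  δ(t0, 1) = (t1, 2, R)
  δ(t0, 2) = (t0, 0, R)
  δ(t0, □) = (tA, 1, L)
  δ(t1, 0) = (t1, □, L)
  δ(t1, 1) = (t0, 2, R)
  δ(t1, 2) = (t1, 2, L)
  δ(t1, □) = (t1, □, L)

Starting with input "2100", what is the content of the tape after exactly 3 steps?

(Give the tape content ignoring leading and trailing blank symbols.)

Execution trace:
Initial: [t0]2100
Step 1: δ(t0, 2) = (t0, 0, R) → 0[t0]100
Step 2: δ(t0, 1) = (t1, 2, R) → 02[t1]00
Step 3: δ(t1, 0) = (t1, □, L) → 0[t1]2□0

After 3 steps, the tape (ignoring leading/trailing blanks) is: 02□0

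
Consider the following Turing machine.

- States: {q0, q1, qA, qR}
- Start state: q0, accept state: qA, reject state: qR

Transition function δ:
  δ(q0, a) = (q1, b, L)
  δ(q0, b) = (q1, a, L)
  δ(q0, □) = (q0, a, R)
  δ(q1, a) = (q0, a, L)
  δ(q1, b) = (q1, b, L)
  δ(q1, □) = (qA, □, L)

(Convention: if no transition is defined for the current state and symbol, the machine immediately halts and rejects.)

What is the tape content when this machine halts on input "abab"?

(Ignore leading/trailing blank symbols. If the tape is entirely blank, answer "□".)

Execution trace:
Initial: [q0]abab
Step 1: δ(q0, a) = (q1, b, L) → [q1]□bbab
Step 2: δ(q1, □) = (qA, □, L) → [qA]□□bbab

The machine reaches the accept state qA and halts.

Final tape (ignoring leading/trailing blanks): bbab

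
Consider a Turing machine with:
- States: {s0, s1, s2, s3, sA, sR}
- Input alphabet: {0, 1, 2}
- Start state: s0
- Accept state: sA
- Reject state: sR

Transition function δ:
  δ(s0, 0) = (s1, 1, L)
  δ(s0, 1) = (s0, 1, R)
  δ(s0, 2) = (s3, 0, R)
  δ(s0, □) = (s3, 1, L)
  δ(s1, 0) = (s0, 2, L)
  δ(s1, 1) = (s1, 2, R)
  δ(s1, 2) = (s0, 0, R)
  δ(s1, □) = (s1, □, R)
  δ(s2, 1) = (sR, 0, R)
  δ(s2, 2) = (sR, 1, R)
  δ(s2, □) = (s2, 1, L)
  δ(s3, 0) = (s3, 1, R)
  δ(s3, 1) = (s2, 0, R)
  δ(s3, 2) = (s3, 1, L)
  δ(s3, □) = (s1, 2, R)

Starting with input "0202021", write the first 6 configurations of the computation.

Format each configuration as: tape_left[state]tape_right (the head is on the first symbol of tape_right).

Transitions applied:
Step 1: δ(s0, 0) = (s1, 1, L)
Step 2: δ(s1, □) = (s1, □, R)
Step 3: δ(s1, 1) = (s1, 2, R)
Step 4: δ(s1, 2) = (s0, 0, R)
Step 5: δ(s0, 0) = (s1, 1, L)

The first 6 configurations are:
[s0]0202021 ⊢ [s1]□1202021 ⊢ □[s1]1202021 ⊢ □2[s1]202021 ⊢ □20[s0]02021 ⊢ □2[s1]012021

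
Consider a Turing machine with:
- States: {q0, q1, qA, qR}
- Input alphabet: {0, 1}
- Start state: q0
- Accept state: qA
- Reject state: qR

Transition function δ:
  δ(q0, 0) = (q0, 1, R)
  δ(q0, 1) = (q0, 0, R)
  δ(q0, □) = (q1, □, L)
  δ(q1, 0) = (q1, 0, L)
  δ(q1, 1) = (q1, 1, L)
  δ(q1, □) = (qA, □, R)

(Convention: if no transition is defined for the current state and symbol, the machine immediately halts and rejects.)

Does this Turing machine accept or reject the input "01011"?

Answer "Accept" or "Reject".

Execution trace:
Initial: [q0]01011
Step 1: δ(q0, 0) = (q0, 1, R) → 1[q0]1011
Step 2: δ(q0, 1) = (q0, 0, R) → 10[q0]011
Step 3: δ(q0, 0) = (q0, 1, R) → 101[q0]11
Step 4: δ(q0, 1) = (q0, 0, R) → 1010[q0]1
Step 5: δ(q0, 1) = (q0, 0, R) → 10100[q0]□
Step 6: δ(q0, □) = (q1, □, L) → 1010[q1]0□
Step 7: δ(q1, 0) = (q1, 0, L) → 101[q1]00□
Step 8: δ(q1, 0) = (q1, 0, L) → 10[q1]100□
Step 9: δ(q1, 1) = (q1, 1, L) → 1[q1]0100□
Step 10: δ(q1, 0) = (q1, 0, L) → [q1]10100□
Step 11: δ(q1, 1) = (q1, 1, L) → [q1]□10100□
Step 12: δ(q1, □) = (qA, □, R) → □[qA]10100□

The machine reaches the accept state qA and halts.

Answer: Accept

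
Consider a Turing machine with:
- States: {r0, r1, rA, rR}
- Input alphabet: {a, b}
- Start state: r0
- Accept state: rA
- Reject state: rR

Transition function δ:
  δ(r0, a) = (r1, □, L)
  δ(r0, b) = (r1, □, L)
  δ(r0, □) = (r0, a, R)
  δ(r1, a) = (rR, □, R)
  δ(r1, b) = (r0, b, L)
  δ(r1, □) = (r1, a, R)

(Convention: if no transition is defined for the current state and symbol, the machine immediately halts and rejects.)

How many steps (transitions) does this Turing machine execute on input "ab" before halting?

Execution trace:
Initial: [r0]ab
Step 1: δ(r0, a) = (r1, □, L) → [r1]□□b
Step 2: δ(r1, □) = (r1, a, R) → a[r1]□b
Step 3: δ(r1, □) = (r1, a, R) → aa[r1]b
Step 4: δ(r1, b) = (r0, b, L) → a[r0]ab
Step 5: δ(r0, a) = (r1, □, L) → [r1]a□b
Step 6: δ(r1, a) = (rR, □, R) → □[rR]□b

The machine reaches the reject state rR and halts.

The machine executed 6 steps before halting.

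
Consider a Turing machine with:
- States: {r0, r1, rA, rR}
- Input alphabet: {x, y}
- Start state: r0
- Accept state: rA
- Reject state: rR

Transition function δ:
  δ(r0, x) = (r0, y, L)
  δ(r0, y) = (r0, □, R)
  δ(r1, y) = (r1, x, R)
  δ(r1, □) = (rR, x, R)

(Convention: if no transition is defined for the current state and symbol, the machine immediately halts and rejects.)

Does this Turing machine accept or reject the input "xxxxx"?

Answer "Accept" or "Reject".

Execution trace:
Initial: [r0]xxxxx
Step 1: δ(r0, x) = (r0, y, L) → [r0]□yxxxx

No transition is defined for δ(r0, □). By convention the machine halts and rejects.

Answer: Reject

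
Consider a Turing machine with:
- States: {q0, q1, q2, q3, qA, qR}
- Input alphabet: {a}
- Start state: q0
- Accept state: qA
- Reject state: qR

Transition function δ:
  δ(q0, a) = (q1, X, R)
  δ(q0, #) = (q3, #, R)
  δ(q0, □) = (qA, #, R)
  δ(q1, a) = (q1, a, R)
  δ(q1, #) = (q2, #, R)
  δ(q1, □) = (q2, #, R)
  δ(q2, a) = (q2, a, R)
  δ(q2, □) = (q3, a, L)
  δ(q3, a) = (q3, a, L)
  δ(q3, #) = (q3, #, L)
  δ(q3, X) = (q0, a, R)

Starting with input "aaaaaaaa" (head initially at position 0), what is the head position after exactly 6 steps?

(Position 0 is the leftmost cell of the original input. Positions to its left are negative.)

Execution trace (head position shown):
Step 0: [q0]aaaaaaaa  (head at position 0)
Step 1: move right → X[q1]aaaaaaa  (head at position 1)
Step 2: move right → Xa[q1]aaaaaa  (head at position 2)
Step 3: move right → Xaa[q1]aaaaa  (head at position 3)
Step 4: move right → Xaaa[q1]aaaa  (head at position 4)
Step 5: move right → Xaaaa[q1]aaa  (head at position 5)
Step 6: move right → Xaaaaa[q1]aa  (head at position 6)

After 6 steps, the head is at position 6.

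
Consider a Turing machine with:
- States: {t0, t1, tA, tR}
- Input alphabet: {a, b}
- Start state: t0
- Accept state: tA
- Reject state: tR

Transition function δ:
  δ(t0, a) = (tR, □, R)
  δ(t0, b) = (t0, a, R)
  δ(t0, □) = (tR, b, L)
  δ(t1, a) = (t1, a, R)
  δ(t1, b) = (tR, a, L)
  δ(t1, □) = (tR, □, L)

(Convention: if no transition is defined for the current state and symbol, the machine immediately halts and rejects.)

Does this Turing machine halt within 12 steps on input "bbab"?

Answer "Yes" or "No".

Execution trace:
Initial: [t0]bbab
Step 1: δ(t0, b) = (t0, a, R) → a[t0]bab
Step 2: δ(t0, b) = (t0, a, R) → aa[t0]ab
Step 3: δ(t0, a) = (tR, □, R) → aa□[tR]b

The machine reaches the reject state tR and halts.
The machine halted after 3 steps (within the 12-step bound).

Answer: Yes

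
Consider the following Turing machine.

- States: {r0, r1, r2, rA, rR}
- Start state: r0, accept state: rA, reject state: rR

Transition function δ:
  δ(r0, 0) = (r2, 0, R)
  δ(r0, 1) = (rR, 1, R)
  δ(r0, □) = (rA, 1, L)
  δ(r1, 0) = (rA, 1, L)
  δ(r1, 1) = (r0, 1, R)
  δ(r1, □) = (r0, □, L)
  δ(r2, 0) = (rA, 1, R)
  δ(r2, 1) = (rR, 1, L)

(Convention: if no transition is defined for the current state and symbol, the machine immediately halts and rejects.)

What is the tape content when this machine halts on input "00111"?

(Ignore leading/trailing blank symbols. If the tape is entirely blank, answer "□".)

Execution trace:
Initial: [r0]00111
Step 1: δ(r0, 0) = (r2, 0, R) → 0[r2]0111
Step 2: δ(r2, 0) = (rA, 1, R) → 01[rA]111

The machine reaches the accept state rA and halts.

Final tape (ignoring leading/trailing blanks): 01111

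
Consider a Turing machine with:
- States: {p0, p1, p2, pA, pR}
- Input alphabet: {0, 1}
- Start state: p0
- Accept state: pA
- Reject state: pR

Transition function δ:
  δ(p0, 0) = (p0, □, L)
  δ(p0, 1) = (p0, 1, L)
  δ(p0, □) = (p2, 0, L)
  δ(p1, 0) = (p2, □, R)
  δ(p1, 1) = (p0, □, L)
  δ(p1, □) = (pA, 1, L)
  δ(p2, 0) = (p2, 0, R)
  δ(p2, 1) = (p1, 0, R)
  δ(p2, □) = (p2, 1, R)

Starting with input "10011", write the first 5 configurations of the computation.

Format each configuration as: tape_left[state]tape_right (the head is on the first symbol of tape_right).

Transitions applied:
Step 1: δ(p0, 1) = (p0, 1, L)
Step 2: δ(p0, □) = (p2, 0, L)
Step 3: δ(p2, □) = (p2, 1, R)
Step 4: δ(p2, 0) = (p2, 0, R)

The first 5 configurations are:
[p0]10011 ⊢ [p0]□10011 ⊢ [p2]□010011 ⊢ 1[p2]010011 ⊢ 10[p2]10011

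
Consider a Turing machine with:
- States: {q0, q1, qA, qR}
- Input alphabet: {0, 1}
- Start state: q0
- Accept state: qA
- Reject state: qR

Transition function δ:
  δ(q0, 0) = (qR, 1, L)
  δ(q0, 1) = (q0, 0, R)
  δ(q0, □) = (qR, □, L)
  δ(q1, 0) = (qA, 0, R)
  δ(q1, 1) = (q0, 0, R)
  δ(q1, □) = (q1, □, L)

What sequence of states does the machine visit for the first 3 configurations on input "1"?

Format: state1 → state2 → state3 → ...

Execution trace:
Initial: [q0]1
Step 1: δ(q0, 1) = (q0, 0, R) → 0[q0]□
Step 2: δ(q0, □) = (qR, □, L) → [qR]0□

The machine reaches the reject state qR and halts.

State sequence: q0 → q0 → qR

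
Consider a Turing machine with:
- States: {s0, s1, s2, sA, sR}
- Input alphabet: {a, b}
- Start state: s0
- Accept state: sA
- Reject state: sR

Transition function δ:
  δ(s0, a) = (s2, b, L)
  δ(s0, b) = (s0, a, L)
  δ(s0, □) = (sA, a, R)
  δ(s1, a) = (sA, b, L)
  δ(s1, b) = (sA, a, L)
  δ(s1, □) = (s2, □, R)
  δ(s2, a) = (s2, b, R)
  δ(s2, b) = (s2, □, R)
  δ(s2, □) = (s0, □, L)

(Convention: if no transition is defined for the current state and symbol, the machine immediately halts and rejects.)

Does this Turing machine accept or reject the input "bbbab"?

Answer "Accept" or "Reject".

Execution trace:
Initial: [s0]bbbab
Step 1: δ(s0, b) = (s0, a, L) → [s0]□abbab
Step 2: δ(s0, □) = (sA, a, R) → a[sA]abbab

The machine reaches the accept state sA and halts.

Answer: Accept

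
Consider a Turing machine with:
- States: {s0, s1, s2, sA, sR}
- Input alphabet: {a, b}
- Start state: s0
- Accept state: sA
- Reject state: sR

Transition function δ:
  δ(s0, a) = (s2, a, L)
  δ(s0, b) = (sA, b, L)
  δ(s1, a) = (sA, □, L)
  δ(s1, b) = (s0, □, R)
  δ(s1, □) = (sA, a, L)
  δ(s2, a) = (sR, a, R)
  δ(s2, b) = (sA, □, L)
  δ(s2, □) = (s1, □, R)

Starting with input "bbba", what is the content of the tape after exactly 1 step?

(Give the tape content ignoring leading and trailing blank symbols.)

Execution trace:
Initial: [s0]bbba
Step 1: δ(s0, b) = (sA, b, L) → [sA]□bbba

The machine reaches the accept state sA and halts.

After 1 step, the tape (ignoring leading/trailing blanks) is: bbba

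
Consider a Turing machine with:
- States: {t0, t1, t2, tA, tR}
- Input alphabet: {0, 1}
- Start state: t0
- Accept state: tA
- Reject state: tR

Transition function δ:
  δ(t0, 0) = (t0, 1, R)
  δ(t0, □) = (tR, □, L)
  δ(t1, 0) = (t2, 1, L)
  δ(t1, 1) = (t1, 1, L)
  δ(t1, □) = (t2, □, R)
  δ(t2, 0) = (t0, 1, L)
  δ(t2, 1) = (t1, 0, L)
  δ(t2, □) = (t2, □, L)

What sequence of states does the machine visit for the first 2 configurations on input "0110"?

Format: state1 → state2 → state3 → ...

Execution trace:
Initial: [t0]0110
Step 1: δ(t0, 0) = (t0, 1, R) → 1[t0]110

No transition is defined for δ(t0, 1). By convention the machine halts and rejects.

State sequence: t0 → t0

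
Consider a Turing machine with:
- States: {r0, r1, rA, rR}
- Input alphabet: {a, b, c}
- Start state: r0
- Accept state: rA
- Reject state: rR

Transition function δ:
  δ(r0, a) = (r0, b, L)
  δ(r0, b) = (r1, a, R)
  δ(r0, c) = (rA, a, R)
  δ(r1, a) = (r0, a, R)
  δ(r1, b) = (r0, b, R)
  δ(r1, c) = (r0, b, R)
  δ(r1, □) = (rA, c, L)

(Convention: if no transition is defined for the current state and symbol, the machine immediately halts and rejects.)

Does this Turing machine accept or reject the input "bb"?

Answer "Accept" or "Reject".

Execution trace:
Initial: [r0]bb
Step 1: δ(r0, b) = (r1, a, R) → a[r1]b
Step 2: δ(r1, b) = (r0, b, R) → ab[r0]□

No transition is defined for δ(r0, □). By convention the machine halts and rejects.

Answer: Reject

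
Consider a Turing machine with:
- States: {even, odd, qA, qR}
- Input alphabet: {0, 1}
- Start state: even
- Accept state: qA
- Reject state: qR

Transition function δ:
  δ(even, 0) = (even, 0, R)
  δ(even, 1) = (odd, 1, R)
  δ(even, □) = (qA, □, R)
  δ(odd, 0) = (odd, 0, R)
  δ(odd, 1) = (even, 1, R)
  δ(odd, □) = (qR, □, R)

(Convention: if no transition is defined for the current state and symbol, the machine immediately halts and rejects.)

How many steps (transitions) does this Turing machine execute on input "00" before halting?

Execution trace:
Initial: [even]00
Step 1: δ(even, 0) = (even, 0, R) → 0[even]0
Step 2: δ(even, 0) = (even, 0, R) → 00[even]□
Step 3: δ(even, □) = (qA, □, R) → 00□[qA]□

The machine reaches the accept state qA and halts.

The machine executed 3 steps before halting.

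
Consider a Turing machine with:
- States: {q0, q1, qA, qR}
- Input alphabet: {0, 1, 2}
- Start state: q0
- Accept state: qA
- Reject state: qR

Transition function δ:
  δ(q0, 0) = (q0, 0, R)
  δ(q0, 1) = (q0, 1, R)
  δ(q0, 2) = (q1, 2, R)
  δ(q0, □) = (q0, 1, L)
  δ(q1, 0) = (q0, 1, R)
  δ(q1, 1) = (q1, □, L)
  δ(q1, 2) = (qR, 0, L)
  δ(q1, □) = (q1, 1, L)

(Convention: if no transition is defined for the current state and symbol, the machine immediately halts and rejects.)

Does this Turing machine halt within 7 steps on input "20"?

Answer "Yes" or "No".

Execution trace:
Initial: [q0]20
Step 1: δ(q0, 2) = (q1, 2, R) → 2[q1]0
Step 2: δ(q1, 0) = (q0, 1, R) → 21[q0]□
Step 3: δ(q0, □) = (q0, 1, L) → 2[q0]11
Step 4: δ(q0, 1) = (q0, 1, R) → 21[q0]1
Step 5: δ(q0, 1) = (q0, 1, R) → 211[q0]□
Step 6: δ(q0, □) = (q0, 1, L) → 21[q0]11
Step 7: δ(q0, 1) = (q0, 1, R) → 211[q0]1

The machine has not reached a halting state after 7 steps.
The machine did not halt within the 7-step bound.

Answer: No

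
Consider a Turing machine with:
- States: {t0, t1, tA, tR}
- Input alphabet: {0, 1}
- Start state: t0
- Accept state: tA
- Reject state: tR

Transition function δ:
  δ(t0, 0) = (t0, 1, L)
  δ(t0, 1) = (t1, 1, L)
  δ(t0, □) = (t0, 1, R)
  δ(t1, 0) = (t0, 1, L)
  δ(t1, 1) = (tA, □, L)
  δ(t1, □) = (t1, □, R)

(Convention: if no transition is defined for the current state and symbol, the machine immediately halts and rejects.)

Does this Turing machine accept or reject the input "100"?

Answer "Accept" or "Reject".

Execution trace:
Initial: [t0]100
Step 1: δ(t0, 1) = (t1, 1, L) → [t1]□100
Step 2: δ(t1, □) = (t1, □, R) → □[t1]100
Step 3: δ(t1, 1) = (tA, □, L) → [tA]□□00

The machine reaches the accept state tA and halts.

Answer: Accept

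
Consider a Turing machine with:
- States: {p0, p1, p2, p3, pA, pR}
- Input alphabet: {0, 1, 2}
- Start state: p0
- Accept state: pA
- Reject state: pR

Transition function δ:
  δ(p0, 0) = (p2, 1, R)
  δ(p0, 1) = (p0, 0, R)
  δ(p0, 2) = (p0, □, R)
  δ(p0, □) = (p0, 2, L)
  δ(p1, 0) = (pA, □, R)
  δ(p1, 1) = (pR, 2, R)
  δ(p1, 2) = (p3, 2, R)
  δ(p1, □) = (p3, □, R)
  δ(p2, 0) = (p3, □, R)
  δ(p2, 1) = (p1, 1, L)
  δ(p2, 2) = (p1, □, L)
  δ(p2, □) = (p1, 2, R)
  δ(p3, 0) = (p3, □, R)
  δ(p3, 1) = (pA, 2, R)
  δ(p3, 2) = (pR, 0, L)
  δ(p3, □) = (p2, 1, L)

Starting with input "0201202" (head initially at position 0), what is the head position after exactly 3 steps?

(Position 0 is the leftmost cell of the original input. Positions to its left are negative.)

Execution trace (head position shown):
Step 0: [p0]0201202  (head at position 0)
Step 1: move right → 1[p2]201202  (head at position 1)
Step 2: move left → [p1]1□01202  (head at position 0)
Step 3: move right → 2[pR]□01202  (head at position 1)

After 3 steps, the head is at position 1.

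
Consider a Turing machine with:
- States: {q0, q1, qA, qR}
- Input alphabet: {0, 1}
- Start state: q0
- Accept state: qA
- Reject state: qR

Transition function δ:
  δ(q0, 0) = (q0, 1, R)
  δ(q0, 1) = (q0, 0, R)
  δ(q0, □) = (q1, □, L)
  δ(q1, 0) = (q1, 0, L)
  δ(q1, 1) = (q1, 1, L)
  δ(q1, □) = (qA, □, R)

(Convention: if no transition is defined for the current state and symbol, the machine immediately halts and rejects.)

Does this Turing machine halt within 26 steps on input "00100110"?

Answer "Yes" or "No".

Execution trace:
Initial: [q0]00100110
Step 1: δ(q0, 0) = (q0, 1, R) → 1[q0]0100110
Step 2: δ(q0, 0) = (q0, 1, R) → 11[q0]100110
Step 3: δ(q0, 1) = (q0, 0, R) → 110[q0]00110
Step 4: δ(q0, 0) = (q0, 1, R) → 1101[q0]0110
Step 5: δ(q0, 0) = (q0, 1, R) → 11011[q0]110
Step 6: δ(q0, 1) = (q0, 0, R) → 110110[q0]10
Step 7: δ(q0, 1) = (q0, 0, R) → 1101100[q0]0
Step 8: δ(q0, 0) = (q0, 1, R) → 11011001[q0]□
Step 9: δ(q0, □) = (q1, □, L) → 1101100[q1]1□
Step 10: δ(q1, 1) = (q1, 1, L) → 110110[q1]01□
Step 11: δ(q1, 0) = (q1, 0, L) → 11011[q1]001□
Step 12: δ(q1, 0) = (q1, 0, L) → 1101[q1]1001□
Step 13: δ(q1, 1) = (q1, 1, L) → 110[q1]11001□
Step 14: δ(q1, 1) = (q1, 1, L) → 11[q1]011001□
Step 15: δ(q1, 0) = (q1, 0, L) → 1[q1]1011001□
Step 16: δ(q1, 1) = (q1, 1, L) → [q1]11011001□
Step 17: δ(q1, 1) = (q1, 1, L) → [q1]□11011001□
Step 18: δ(q1, □) = (qA, □, R) → □[qA]11011001□

The machine reaches the accept state qA and halts.
The machine halted after 18 steps (within the 26-step bound).

Answer: Yes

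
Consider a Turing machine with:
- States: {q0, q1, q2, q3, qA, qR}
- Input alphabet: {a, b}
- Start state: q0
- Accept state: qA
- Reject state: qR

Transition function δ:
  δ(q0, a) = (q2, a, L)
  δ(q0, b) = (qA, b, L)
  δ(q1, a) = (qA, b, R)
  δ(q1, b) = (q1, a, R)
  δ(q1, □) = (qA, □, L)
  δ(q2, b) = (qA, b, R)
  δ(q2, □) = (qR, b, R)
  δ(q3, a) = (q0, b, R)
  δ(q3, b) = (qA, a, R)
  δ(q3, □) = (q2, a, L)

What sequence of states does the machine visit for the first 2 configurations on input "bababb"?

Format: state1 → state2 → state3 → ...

Execution trace:
Initial: [q0]bababb
Step 1: δ(q0, b) = (qA, b, L) → [qA]□bababb

The machine reaches the accept state qA and halts.

State sequence: q0 → qA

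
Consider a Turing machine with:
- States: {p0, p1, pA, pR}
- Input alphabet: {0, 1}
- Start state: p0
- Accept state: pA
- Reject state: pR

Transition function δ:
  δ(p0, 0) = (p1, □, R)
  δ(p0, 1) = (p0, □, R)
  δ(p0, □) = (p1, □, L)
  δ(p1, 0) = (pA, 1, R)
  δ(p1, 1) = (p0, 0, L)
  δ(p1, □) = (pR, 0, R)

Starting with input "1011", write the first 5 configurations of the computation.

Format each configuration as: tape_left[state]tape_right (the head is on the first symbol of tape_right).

Transitions applied:
Step 1: δ(p0, 1) = (p0, □, R)
Step 2: δ(p0, 0) = (p1, □, R)
Step 3: δ(p1, 1) = (p0, 0, L)
Step 4: δ(p0, □) = (p1, □, L)

The first 5 configurations are:
[p0]1011 ⊢ □[p0]011 ⊢ □□[p1]11 ⊢ □[p0]□01 ⊢ [p1]□□01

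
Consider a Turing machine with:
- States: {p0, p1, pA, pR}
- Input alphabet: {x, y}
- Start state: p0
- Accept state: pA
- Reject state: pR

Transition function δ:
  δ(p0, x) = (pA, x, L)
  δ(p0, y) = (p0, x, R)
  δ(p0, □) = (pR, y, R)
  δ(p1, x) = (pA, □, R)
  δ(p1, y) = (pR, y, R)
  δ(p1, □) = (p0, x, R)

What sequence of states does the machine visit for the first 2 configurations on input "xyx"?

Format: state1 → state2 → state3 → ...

Execution trace:
Initial: [p0]xyx
Step 1: δ(p0, x) = (pA, x, L) → [pA]□xyx

The machine reaches the accept state pA and halts.

State sequence: p0 → pA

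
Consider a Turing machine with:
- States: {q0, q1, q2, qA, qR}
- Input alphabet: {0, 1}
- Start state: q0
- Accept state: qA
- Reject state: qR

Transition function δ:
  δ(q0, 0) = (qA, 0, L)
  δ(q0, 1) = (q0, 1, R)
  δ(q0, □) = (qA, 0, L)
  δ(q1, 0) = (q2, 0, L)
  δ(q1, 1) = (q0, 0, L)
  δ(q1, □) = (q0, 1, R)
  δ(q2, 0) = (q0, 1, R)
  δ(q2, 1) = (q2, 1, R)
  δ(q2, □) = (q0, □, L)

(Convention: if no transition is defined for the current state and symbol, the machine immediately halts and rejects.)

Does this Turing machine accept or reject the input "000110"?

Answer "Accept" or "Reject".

Execution trace:
Initial: [q0]000110
Step 1: δ(q0, 0) = (qA, 0, L) → [qA]□000110

The machine reaches the accept state qA and halts.

Answer: Accept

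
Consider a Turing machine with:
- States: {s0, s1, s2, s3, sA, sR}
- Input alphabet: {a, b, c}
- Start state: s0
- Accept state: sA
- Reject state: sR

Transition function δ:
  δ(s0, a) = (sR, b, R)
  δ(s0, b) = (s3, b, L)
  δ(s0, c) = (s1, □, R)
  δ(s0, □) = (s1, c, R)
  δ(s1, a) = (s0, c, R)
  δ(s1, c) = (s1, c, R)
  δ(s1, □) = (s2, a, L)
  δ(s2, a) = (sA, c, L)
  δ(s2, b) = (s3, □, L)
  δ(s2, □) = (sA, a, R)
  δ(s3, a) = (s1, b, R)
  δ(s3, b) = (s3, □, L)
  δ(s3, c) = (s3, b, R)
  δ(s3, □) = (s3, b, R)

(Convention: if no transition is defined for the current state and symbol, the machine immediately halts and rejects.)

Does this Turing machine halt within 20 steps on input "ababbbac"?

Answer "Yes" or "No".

Execution trace:
Initial: [s0]ababbbac
Step 1: δ(s0, a) = (sR, b, R) → b[sR]babbbac

The machine reaches the reject state sR and halts.
The machine halted after 1 step (within the 20-step bound).

Answer: Yes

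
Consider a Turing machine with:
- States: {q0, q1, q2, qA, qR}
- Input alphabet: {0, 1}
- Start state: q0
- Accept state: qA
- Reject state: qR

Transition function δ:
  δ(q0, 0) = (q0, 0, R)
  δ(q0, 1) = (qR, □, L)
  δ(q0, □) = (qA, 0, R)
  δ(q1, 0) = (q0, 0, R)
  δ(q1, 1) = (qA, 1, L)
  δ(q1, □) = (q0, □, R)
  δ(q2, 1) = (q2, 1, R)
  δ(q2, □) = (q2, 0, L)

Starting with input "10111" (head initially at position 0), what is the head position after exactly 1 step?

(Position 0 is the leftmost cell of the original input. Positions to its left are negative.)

Execution trace (head position shown):
Step 0: [q0]10111  (head at position 0)
Step 1: move left → [qR]□□0111  (head at position -1)

After 1 step, the head is at position -1.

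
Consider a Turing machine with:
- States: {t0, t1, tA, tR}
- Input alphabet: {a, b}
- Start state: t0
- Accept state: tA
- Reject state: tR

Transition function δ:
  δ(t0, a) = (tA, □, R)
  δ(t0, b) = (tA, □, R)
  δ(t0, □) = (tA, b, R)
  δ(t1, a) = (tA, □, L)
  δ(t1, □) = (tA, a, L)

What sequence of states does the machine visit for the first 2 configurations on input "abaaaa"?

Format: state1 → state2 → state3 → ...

Execution trace:
Initial: [t0]abaaaa
Step 1: δ(t0, a) = (tA, □, R) → □[tA]baaaa

The machine reaches the accept state tA and halts.

State sequence: t0 → tA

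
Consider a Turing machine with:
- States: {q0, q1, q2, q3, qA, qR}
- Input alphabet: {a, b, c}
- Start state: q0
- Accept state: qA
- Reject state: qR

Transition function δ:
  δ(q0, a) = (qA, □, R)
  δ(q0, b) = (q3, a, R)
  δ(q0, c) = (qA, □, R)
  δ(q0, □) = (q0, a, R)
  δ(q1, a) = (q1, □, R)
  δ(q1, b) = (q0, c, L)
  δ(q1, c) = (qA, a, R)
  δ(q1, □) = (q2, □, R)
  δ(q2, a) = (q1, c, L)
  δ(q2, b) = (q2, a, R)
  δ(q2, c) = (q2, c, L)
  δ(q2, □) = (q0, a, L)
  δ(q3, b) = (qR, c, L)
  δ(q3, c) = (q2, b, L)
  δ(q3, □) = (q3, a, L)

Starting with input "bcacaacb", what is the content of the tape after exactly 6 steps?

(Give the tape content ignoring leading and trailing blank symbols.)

Execution trace:
Initial: [q0]bcacaacb
Step 1: δ(q0, b) = (q3, a, R) → a[q3]cacaacb
Step 2: δ(q3, c) = (q2, b, L) → [q2]abacaacb
Step 3: δ(q2, a) = (q1, c, L) → [q1]□cbacaacb
Step 4: δ(q1, □) = (q2, □, R) → □[q2]cbacaacb
Step 5: δ(q2, c) = (q2, c, L) → [q2]□cbacaacb
Step 6: δ(q2, □) = (q0, a, L) → [q0]□acbacaacb

After 6 steps, the tape (ignoring leading/trailing blanks) is: acbacaacb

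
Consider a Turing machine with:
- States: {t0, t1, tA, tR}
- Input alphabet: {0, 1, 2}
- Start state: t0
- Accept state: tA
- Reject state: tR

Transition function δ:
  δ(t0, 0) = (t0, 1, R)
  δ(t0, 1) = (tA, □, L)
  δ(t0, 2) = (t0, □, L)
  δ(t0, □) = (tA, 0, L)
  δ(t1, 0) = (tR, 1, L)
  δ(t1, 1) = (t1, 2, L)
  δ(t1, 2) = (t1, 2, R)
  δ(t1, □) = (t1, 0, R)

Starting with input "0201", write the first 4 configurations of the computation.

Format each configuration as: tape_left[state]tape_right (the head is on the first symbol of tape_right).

Transitions applied:
Step 1: δ(t0, 0) = (t0, 1, R)
Step 2: δ(t0, 2) = (t0, □, L)
Step 3: δ(t0, 1) = (tA, □, L)

The first 4 configurations are:
[t0]0201 ⊢ 1[t0]201 ⊢ [t0]1□01 ⊢ [tA]□□□01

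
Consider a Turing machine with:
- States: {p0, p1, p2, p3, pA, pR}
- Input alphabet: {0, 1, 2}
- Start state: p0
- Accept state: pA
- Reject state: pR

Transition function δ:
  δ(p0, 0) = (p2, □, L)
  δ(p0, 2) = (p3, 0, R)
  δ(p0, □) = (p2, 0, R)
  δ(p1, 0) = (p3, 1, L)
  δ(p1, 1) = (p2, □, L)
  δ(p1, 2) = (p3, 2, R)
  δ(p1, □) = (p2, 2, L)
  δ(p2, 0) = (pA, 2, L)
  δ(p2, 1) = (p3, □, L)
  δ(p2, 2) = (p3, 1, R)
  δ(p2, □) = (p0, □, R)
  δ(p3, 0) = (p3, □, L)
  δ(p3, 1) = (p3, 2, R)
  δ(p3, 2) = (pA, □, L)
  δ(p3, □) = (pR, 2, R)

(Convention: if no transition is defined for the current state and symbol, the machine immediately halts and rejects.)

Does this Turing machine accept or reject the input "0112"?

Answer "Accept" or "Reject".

Execution trace:
Initial: [p0]0112
Step 1: δ(p0, 0) = (p2, □, L) → [p2]□□112
Step 2: δ(p2, □) = (p0, □, R) → □[p0]□112
Step 3: δ(p0, □) = (p2, 0, R) → □0[p2]112
Step 4: δ(p2, 1) = (p3, □, L) → □[p3]0□12
Step 5: δ(p3, 0) = (p3, □, L) → [p3]□□□12
Step 6: δ(p3, □) = (pR, 2, R) → 2[pR]□□12

The machine reaches the reject state pR and halts.

Answer: Reject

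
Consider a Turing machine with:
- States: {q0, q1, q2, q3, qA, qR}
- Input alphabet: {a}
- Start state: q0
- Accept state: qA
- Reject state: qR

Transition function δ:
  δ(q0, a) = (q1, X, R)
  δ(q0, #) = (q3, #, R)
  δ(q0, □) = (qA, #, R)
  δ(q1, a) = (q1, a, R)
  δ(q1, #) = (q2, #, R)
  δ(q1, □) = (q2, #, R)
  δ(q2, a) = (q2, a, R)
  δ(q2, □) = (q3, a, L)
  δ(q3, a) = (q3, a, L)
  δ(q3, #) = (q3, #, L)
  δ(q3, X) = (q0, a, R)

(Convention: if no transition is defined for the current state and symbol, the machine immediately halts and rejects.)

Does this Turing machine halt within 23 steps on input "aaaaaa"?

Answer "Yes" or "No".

Execution trace:
Initial: [q0]aaaaaa
Step 1: δ(q0, a) = (q1, X, R) → X[q1]aaaaa
Step 2: δ(q1, a) = (q1, a, R) → Xa[q1]aaaa
Step 3: δ(q1, a) = (q1, a, R) → Xaa[q1]aaa
Step 4: δ(q1, a) = (q1, a, R) → Xaaa[q1]aa
Step 5: δ(q1, a) = (q1, a, R) → Xaaaa[q1]a
Step 6: δ(q1, a) = (q1, a, R) → Xaaaaa[q1]□
Step 7: δ(q1, □) = (q2, #, R) → Xaaaaa#[q2]□
Step 8: δ(q2, □) = (q3, a, L) → Xaaaaa[q3]#a
Step 9: δ(q3, #) = (q3, #, L) → Xaaaa[q3]a#a
Step 10: δ(q3, a) = (q3, a, L) → Xaaa[q3]aa#a
Step 11: δ(q3, a) = (q3, a, L) → Xaa[q3]aaa#a
Step 12: δ(q3, a) = (q3, a, L) → Xa[q3]aaaa#a
Step 13: δ(q3, a) = (q3, a, L) → X[q3]aaaaa#a
Step 14: δ(q3, a) = (q3, a, L) → [q3]Xaaaaa#a
Step 15: δ(q3, X) = (q0, a, R) → a[q0]aaaaa#a
Step 16: δ(q0, a) = (q1, X, R) → aX[q1]aaaa#a
Step 17: δ(q1, a) = (q1, a, R) → aXa[q1]aaa#a
Step 18: δ(q1, a) = (q1, a, R) → aXaa[q1]aa#a
Step 19: δ(q1, a) = (q1, a, R) → aXaaa[q1]a#a
Step 20: δ(q1, a) = (q1, a, R) → aXaaaa[q1]#a
Step 21: δ(q1, #) = (q2, #, R) → aXaaaa#[q2]a
Step 22: δ(q2, a) = (q2, a, R) → aXaaaa#a[q2]□
Step 23: δ(q2, □) = (q3, a, L) → aXaaaa#[q3]aa

The machine has not reached a halting state after 23 steps.
The machine did not halt within the 23-step bound.

Answer: No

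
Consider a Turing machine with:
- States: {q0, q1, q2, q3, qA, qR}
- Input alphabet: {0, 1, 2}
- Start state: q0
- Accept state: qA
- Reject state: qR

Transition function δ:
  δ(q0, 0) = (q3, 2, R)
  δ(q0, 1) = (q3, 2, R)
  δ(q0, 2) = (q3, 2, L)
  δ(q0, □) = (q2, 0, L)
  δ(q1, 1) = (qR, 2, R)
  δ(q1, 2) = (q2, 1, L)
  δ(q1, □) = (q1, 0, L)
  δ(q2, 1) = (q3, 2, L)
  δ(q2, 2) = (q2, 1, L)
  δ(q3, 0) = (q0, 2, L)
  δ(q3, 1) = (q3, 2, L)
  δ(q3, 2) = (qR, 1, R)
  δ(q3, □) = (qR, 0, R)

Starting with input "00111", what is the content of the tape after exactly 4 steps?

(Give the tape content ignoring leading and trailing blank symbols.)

Execution trace:
Initial: [q0]00111
Step 1: δ(q0, 0) = (q3, 2, R) → 2[q3]0111
Step 2: δ(q3, 0) = (q0, 2, L) → [q0]22111
Step 3: δ(q0, 2) = (q3, 2, L) → [q3]□22111
Step 4: δ(q3, □) = (qR, 0, R) → 0[qR]22111

The machine reaches the reject state qR and halts.

After 4 steps, the tape (ignoring leading/trailing blanks) is: 022111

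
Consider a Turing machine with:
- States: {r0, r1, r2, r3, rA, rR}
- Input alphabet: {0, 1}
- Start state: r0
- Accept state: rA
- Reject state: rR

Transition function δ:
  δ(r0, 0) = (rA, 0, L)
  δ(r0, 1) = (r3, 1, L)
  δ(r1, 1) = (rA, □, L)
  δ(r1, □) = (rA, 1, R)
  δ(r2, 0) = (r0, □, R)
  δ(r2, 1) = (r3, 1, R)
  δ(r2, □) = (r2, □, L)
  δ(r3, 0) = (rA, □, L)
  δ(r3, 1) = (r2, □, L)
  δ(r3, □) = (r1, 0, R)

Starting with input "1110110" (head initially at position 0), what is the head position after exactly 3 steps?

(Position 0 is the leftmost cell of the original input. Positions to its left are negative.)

Execution trace (head position shown):
Step 0: [r0]1110110  (head at position 0)
Step 1: move left → [r3]□1110110  (head at position -1)
Step 2: move right → 0[r1]1110110  (head at position 0)
Step 3: move left → [rA]0□110110  (head at position -1)

After 3 steps, the head is at position -1.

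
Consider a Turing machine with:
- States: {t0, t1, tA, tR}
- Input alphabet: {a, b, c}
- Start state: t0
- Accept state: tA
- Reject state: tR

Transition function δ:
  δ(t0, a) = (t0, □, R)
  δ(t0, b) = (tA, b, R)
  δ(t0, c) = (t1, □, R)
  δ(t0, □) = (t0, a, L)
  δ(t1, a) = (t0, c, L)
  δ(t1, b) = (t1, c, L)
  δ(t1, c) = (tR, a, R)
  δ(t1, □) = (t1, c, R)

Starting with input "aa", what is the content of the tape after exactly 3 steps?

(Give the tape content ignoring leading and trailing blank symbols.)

Execution trace:
Initial: [t0]aa
Step 1: δ(t0, a) = (t0, □, R) → □[t0]a
Step 2: δ(t0, a) = (t0, □, R) → □□[t0]□
Step 3: δ(t0, □) = (t0, a, L) → □[t0]□a

After 3 steps, the tape (ignoring leading/trailing blanks) is: a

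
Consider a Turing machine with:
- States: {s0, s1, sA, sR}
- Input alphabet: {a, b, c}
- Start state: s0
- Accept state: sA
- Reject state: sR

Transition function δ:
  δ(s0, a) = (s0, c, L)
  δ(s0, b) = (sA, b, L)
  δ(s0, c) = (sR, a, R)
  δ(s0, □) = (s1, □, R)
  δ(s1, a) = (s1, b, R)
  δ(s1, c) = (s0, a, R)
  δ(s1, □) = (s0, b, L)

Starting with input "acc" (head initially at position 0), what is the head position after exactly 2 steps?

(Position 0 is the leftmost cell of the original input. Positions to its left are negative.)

Execution trace (head position shown):
Step 0: [s0]acc  (head at position 0)
Step 1: move left → [s0]□ccc  (head at position -1)
Step 2: move right → □[s1]ccc  (head at position 0)

After 2 steps, the head is at position 0.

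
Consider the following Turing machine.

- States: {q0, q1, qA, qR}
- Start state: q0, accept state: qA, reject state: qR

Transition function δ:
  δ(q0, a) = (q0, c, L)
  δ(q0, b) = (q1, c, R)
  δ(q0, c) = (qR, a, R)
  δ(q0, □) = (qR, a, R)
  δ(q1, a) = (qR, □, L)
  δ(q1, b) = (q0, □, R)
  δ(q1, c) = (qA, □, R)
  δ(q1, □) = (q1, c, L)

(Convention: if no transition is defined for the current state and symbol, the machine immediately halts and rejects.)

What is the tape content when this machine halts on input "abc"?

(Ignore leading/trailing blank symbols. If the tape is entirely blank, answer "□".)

Execution trace:
Initial: [q0]abc
Step 1: δ(q0, a) = (q0, c, L) → [q0]□cbc
Step 2: δ(q0, □) = (qR, a, R) → a[qR]cbc

The machine reaches the reject state qR and halts.

Final tape (ignoring leading/trailing blanks): acbc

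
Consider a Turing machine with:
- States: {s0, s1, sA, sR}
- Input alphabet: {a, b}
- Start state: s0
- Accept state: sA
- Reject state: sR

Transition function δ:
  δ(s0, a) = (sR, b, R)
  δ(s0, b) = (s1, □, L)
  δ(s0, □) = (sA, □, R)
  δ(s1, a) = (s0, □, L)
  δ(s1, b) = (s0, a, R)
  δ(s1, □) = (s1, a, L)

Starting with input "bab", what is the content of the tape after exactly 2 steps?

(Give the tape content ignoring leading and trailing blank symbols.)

Execution trace:
Initial: [s0]bab
Step 1: δ(s0, b) = (s1, □, L) → [s1]□□ab
Step 2: δ(s1, □) = (s1, a, L) → [s1]□a□ab

After 2 steps, the tape (ignoring leading/trailing blanks) is: a□ab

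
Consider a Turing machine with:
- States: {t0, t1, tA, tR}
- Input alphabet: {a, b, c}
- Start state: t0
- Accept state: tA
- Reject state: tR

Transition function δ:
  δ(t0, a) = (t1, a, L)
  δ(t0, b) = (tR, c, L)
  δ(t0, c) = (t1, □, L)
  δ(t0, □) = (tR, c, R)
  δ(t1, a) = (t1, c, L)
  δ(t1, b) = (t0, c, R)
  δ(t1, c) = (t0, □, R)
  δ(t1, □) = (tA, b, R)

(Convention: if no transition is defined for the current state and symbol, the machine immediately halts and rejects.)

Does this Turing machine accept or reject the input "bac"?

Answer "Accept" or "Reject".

Execution trace:
Initial: [t0]bac
Step 1: δ(t0, b) = (tR, c, L) → [tR]□cac

The machine reaches the reject state tR and halts.

Answer: Reject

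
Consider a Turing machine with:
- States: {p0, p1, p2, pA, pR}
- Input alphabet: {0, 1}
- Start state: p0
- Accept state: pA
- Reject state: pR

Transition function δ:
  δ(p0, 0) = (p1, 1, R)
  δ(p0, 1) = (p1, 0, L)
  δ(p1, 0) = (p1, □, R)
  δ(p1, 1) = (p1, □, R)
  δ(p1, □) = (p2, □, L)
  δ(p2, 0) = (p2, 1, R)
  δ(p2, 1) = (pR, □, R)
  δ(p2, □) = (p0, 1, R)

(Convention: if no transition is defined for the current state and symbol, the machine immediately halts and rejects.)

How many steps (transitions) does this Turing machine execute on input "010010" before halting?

Execution trace:
Initial: [p0]010010
Step 1: δ(p0, 0) = (p1, 1, R) → 1[p1]10010
Step 2: δ(p1, 1) = (p1, □, R) → 1□[p1]0010
Step 3: δ(p1, 0) = (p1, □, R) → 1□□[p1]010
Step 4: δ(p1, 0) = (p1, □, R) → 1□□□[p1]10
Step 5: δ(p1, 1) = (p1, □, R) → 1□□□□[p1]0
Step 6: δ(p1, 0) = (p1, □, R) → 1□□□□□[p1]□
Step 7: δ(p1, □) = (p2, □, L) → 1□□□□[p2]□□
Step 8: δ(p2, □) = (p0, 1, R) → 1□□□□1[p0]□

No transition is defined for δ(p0, □). By convention the machine halts and rejects.

The machine executed 8 steps before halting.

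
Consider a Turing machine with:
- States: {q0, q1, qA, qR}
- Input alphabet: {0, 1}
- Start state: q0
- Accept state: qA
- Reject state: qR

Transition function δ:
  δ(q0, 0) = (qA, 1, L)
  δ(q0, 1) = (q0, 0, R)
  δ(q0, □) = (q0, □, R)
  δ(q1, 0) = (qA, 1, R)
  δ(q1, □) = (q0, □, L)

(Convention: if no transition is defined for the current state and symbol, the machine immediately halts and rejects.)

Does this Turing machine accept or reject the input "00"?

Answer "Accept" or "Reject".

Execution trace:
Initial: [q0]00
Step 1: δ(q0, 0) = (qA, 1, L) → [qA]□10

The machine reaches the accept state qA and halts.

Answer: Accept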